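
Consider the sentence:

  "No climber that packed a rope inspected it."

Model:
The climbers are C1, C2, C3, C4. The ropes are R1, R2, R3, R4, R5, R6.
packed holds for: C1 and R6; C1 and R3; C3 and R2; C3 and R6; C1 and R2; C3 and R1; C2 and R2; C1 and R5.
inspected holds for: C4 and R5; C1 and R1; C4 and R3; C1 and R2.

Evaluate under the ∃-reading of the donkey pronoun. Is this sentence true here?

False

"it" takes "a rope" as antecedent — a donkey pronoun bound across the clause boundary.
Truth condition: for no (c,r) with packed(c,r) does inspected(c,r) hold.
Restrictor pairs — does the scope hold? (C1,R2):holds  (C1,R3):fails  (C1,R5):fails  (C1,R6):fails  (C2,R2):fails  (C3,R1):fails  (C3,R2):fails  (C3,R6):fails
Scope holds for 1 pair(s), so the sentence is false.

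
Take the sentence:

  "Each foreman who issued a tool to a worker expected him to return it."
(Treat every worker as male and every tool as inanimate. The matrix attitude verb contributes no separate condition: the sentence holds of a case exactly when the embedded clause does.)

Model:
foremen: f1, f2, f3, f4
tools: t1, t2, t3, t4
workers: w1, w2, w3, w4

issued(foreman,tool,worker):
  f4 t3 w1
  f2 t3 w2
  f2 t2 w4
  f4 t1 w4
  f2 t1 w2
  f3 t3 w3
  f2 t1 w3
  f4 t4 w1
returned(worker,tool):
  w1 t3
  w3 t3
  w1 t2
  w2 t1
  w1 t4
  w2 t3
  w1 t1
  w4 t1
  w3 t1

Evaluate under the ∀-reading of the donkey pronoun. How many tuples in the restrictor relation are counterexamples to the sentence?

1

"him" takes "a worker" as antecedent and "it" takes "a tool"; both are donkey pronouns co-varying with the restrictor.
Strong reading: for every (f,t,w) with issued(f,t,w), returned(w,t).
Restrictor triples: (f2,t1,w2)→returned(w2,t1) ✓  (f2,t1,w3)→returned(w3,t1) ✓  (f2,t2,w4)→returned(w4,t2) ✗  (f2,t3,w2)→returned(w2,t3) ✓  (f3,t3,w3)→returned(w3,t3) ✓  (f4,t1,w4)→returned(w4,t1) ✓  (f4,t3,w1)→returned(w1,t3) ✓  (f4,t4,w1)→returned(w1,t4) ✓
Counterexamples (restrictor triples failing the scope): 1.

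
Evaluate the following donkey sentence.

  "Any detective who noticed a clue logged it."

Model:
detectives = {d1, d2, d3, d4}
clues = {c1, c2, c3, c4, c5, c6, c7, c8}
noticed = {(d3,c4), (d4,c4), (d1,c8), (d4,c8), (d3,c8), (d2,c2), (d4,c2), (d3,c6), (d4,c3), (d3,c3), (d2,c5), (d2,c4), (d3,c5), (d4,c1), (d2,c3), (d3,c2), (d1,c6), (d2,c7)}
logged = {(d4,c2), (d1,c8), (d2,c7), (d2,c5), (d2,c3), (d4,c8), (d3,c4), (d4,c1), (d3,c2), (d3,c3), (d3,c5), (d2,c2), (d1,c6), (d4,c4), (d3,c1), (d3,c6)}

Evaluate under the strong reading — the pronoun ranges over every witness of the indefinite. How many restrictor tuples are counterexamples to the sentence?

"it" takes "a clue" as antecedent — a donkey pronoun bound across the clause boundary.
Strong reading: for every (d,c) with noticed(d,c), logged(d,c).
Restrictor pairs: (d1,c6) ✓  (d1,c8) ✓  (d2,c2) ✓  (d2,c3) ✓  (d2,c4) ✗  (d2,c5) ✓  (d2,c7) ✓  (d3,c2) ✓  (d3,c3) ✓  (d3,c4) ✓  (d3,c5) ✓  (d3,c6) ✓  (d3,c8) ✗  (d4,c1) ✓  (d4,c2) ✓  (d4,c3) ✗  (d4,c4) ✓  (d4,c8) ✓
Counterexamples (restrictor pairs failing the scope): 3.

3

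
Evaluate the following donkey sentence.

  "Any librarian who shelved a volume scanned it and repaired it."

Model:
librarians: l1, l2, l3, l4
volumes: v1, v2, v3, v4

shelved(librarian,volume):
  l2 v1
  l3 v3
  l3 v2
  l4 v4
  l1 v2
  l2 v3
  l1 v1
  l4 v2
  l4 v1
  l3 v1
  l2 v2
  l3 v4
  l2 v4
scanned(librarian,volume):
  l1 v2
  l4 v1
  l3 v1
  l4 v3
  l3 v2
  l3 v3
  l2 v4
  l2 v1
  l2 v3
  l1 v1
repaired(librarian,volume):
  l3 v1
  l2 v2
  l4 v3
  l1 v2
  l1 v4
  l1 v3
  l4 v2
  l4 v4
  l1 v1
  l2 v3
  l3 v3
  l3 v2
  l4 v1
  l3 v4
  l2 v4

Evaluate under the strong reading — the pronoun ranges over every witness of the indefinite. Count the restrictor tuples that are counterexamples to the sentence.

5

"it" takes "a volume" as antecedent — a donkey pronoun bound across the clause boundary.
Strong reading: for every (l,v) with shelved(l,v), scanned(l,v) ∧ repaired(l,v).
Restrictor pairs: (l1,v1) ✓  (l1,v2) ✓  (l2,v1) ✗  (l2,v2) ✗  (l2,v3) ✓  (l2,v4) ✓  (l3,v1) ✓  (l3,v2) ✓  (l3,v3) ✓  (l3,v4) ✗  (l4,v1) ✓  (l4,v2) ✗  (l4,v4) ✗
Counterexamples (restrictor pairs failing the scope): 5.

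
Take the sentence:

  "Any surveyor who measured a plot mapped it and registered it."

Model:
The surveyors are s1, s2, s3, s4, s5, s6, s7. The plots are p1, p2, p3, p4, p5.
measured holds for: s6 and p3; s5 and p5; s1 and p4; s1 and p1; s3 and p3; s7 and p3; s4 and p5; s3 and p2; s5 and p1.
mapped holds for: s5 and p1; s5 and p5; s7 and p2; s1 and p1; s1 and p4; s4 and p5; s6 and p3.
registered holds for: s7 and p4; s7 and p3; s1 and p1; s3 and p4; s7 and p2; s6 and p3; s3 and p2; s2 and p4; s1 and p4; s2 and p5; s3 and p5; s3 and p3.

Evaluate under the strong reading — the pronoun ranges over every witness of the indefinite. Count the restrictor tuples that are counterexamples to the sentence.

"it" takes "a plot" as antecedent — a donkey pronoun bound across the clause boundary.
Strong reading: for every (s,p) with measured(s,p), mapped(s,p) ∧ registered(s,p).
Restrictor pairs: (s1,p1) ✓  (s1,p4) ✓  (s3,p2) ✗  (s3,p3) ✗  (s4,p5) ✗  (s5,p1) ✗  (s5,p5) ✗  (s6,p3) ✓  (s7,p3) ✗
Counterexamples (restrictor pairs failing the scope): 6.

6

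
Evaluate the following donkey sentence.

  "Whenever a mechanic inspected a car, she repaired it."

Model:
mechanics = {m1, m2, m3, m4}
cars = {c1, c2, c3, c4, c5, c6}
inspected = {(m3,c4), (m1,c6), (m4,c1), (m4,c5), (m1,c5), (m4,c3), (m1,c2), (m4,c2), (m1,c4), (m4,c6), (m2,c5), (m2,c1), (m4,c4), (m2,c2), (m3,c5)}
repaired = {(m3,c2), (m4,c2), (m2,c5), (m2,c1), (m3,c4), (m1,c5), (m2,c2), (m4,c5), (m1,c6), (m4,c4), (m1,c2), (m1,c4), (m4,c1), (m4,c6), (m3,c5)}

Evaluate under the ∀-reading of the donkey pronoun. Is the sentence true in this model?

"it" takes "a car" as antecedent — a donkey pronoun bound across the clause boundary.
Strong reading: for every (m,c) with inspected(m,c), repaired(m,c).
Restrictor pairs: (m1,c2) ✓  (m1,c4) ✓  (m1,c5) ✓  (m1,c6) ✓  (m2,c1) ✓  (m2,c2) ✓  (m2,c5) ✓  (m3,c4) ✓  (m3,c5) ✓  (m4,c1) ✓  (m4,c2) ✓  (m4,c3) ✗  (m4,c4) ✓  (m4,c5) ✓  (m4,c6) ✓
Counterexample: (m4,c3) is in inspected but fails the scope.

False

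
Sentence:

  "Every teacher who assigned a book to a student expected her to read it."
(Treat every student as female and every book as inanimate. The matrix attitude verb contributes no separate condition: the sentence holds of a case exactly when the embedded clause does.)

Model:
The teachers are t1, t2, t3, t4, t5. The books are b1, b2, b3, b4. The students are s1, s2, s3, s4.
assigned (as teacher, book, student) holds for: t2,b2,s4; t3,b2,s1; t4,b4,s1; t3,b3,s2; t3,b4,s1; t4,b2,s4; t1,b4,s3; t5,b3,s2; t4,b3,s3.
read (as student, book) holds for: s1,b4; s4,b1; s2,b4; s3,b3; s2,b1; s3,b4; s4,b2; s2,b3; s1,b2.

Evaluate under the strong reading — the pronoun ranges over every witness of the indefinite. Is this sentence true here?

"her" takes "a student" as antecedent and "it" takes "a book"; both are donkey pronouns co-varying with the restrictor.
Strong reading: for every (t,b,s) with assigned(t,b,s), read(s,b).
Restrictor triples: (t1,b4,s3)→read(s3,b4) ✓  (t2,b2,s4)→read(s4,b2) ✓  (t3,b2,s1)→read(s1,b2) ✓  (t3,b3,s2)→read(s2,b3) ✓  (t3,b4,s1)→read(s1,b4) ✓  (t4,b2,s4)→read(s4,b2) ✓  (t4,b3,s3)→read(s3,b3) ✓  (t4,b4,s1)→read(s1,b4) ✓  (t5,b3,s2)→read(s2,b3) ✓
Every restrictor triple satisfies the scope.

True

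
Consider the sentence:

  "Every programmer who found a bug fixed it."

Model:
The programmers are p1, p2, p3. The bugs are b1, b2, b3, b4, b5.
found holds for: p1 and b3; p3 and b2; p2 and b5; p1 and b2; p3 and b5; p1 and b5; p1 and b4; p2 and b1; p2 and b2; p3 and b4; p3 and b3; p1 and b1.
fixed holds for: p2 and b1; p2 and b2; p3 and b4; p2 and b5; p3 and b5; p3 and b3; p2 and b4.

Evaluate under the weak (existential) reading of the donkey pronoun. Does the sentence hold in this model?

False

"it" takes "a bug" as antecedent — a donkey pronoun bound across the clause boundary.
Weak reading: every programmer p with some found-bug has at least one found-bug b such that fixed(p,b).
Per programmer: p1:✗  p2:✓  p3:✓
p1 has no witness among its found-bugs.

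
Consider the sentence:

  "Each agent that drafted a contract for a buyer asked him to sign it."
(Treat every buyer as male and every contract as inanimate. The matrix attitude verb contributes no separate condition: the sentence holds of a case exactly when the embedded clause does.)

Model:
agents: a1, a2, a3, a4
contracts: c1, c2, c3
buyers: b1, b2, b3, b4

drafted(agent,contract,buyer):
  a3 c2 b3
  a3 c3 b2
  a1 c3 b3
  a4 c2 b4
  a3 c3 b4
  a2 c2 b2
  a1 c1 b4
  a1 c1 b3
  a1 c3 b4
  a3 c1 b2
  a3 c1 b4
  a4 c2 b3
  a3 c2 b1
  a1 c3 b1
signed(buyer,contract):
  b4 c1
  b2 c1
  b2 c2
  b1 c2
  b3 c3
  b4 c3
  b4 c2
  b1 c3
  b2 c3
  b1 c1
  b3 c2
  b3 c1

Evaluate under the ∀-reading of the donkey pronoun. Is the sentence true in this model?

"him" takes "a buyer" as antecedent and "it" takes "a contract"; both are donkey pronouns co-varying with the restrictor.
Strong reading: for every (a,c,b) with drafted(a,c,b), signed(b,c).
Restrictor triples: (a1,c1,b3)→signed(b3,c1) ✓  (a1,c1,b4)→signed(b4,c1) ✓  (a1,c3,b1)→signed(b1,c3) ✓  (a1,c3,b3)→signed(b3,c3) ✓  (a1,c3,b4)→signed(b4,c3) ✓  (a2,c2,b2)→signed(b2,c2) ✓  (a3,c1,b2)→signed(b2,c1) ✓  (a3,c1,b4)→signed(b4,c1) ✓  (a3,c2,b1)→signed(b1,c2) ✓  (a3,c2,b3)→signed(b3,c2) ✓  (a3,c3,b2)→signed(b2,c3) ✓  (a3,c3,b4)→signed(b4,c3) ✓  (a4,c2,b3)→signed(b3,c2) ✓  (a4,c2,b4)→signed(b4,c2) ✓
Every restrictor triple satisfies the scope.

True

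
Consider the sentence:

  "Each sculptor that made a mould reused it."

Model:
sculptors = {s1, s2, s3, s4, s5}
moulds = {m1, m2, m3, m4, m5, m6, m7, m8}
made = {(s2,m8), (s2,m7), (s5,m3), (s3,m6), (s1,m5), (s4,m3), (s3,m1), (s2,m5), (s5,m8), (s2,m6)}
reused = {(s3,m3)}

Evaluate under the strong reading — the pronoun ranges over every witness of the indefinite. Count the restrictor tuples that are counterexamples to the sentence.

"it" takes "a mould" as antecedent — a donkey pronoun bound across the clause boundary.
Strong reading: for every (s,m) with made(s,m), reused(s,m).
Restrictor pairs: (s1,m5) ✗  (s2,m5) ✗  (s2,m6) ✗  (s2,m7) ✗  (s2,m8) ✗  (s3,m1) ✗  (s3,m6) ✗  (s4,m3) ✗  (s5,m3) ✗  (s5,m8) ✗
Counterexamples (restrictor pairs failing the scope): 10.

10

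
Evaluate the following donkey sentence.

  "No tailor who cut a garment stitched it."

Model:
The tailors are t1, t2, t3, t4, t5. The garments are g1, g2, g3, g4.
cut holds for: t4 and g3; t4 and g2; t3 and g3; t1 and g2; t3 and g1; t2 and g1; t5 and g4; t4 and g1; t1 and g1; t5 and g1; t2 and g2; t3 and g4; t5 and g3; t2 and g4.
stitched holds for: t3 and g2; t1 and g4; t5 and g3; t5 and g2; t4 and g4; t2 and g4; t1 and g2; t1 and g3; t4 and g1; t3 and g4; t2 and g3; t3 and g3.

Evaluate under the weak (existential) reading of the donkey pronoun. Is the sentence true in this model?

False

"it" takes "a garment" as antecedent — a donkey pronoun bound across the clause boundary.
Truth condition: for no (t,g) with cut(t,g) does stitched(t,g) hold.
Restrictor pairs — does the scope hold? (t1,g1):fails  (t1,g2):holds  (t2,g1):fails  (t2,g2):fails  (t2,g4):holds  (t3,g1):fails  (t3,g3):holds  (t3,g4):holds  (t4,g1):holds  (t4,g2):fails  (t4,g3):fails  (t5,g1):fails  (t5,g3):holds  (t5,g4):fails
Scope holds for 6 pair(s), so the sentence is false.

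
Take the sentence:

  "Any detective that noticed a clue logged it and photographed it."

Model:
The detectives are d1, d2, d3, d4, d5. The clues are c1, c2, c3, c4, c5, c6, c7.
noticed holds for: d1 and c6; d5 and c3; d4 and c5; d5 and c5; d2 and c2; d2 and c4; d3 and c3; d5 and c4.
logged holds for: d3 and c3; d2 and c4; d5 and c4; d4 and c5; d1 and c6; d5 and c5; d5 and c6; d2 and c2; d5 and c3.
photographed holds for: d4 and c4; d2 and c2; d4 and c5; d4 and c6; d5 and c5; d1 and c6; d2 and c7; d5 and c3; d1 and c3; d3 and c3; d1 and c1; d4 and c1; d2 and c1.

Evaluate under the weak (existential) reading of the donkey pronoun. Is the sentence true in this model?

"it" takes "a clue" as antecedent — a donkey pronoun bound across the clause boundary.
Weak reading: every detective d with some noticed-clue has at least one noticed-clue c such that logged(d,c) ∧ photographed(d,c).
Per detective: d1:✓  d2:✓  d3:✓  d4:✓  d5:✓
Every detective in the restrictor has a witness.

True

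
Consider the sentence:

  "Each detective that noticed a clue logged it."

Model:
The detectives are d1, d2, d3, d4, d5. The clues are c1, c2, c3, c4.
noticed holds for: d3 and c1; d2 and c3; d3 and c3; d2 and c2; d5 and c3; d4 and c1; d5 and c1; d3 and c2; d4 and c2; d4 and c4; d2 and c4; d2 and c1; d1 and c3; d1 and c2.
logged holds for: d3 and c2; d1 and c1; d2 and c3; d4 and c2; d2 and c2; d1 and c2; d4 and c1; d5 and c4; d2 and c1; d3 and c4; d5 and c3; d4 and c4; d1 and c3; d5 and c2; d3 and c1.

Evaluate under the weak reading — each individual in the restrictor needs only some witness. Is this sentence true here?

"it" takes "a clue" as antecedent — a donkey pronoun bound across the clause boundary.
Weak reading: every detective d with some noticed-clue has at least one noticed-clue c such that logged(d,c).
Per detective: d1:✓  d2:✓  d3:✓  d4:✓  d5:✓
Every detective in the restrictor has a witness.

True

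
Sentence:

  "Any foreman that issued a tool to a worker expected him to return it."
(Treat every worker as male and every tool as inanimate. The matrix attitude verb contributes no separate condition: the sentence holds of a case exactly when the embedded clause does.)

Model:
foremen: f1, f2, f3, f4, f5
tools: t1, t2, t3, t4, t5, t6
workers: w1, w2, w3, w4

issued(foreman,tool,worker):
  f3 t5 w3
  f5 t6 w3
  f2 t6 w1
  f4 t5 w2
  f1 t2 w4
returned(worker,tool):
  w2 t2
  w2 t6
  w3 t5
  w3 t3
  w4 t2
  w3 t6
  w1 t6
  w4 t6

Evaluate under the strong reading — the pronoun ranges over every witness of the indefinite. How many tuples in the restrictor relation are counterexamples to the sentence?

1

"him" takes "a worker" as antecedent and "it" takes "a tool"; both are donkey pronouns co-varying with the restrictor.
Strong reading: for every (f,t,w) with issued(f,t,w), returned(w,t).
Restrictor triples: (f1,t2,w4)→returned(w4,t2) ✓  (f2,t6,w1)→returned(w1,t6) ✓  (f3,t5,w3)→returned(w3,t5) ✓  (f4,t5,w2)→returned(w2,t5) ✗  (f5,t6,w3)→returned(w3,t6) ✓
Counterexamples (restrictor triples failing the scope): 1.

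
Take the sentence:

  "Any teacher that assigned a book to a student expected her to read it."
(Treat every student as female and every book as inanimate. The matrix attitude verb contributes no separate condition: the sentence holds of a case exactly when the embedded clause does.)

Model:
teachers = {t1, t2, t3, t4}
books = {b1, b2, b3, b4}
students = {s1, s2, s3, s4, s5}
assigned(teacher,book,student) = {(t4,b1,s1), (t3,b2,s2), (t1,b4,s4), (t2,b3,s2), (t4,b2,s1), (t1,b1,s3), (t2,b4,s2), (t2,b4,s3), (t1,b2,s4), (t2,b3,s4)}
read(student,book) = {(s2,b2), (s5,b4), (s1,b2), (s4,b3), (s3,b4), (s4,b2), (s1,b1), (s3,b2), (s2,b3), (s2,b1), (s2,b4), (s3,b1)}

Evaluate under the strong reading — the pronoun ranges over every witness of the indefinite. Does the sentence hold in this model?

False

"her" takes "a student" as antecedent and "it" takes "a book"; both are donkey pronouns co-varying with the restrictor.
Strong reading: for every (t,b,s) with assigned(t,b,s), read(s,b).
Restrictor triples: (t1,b1,s3)→read(s3,b1) ✓  (t1,b2,s4)→read(s4,b2) ✓  (t1,b4,s4)→read(s4,b4) ✗  (t2,b3,s2)→read(s2,b3) ✓  (t2,b3,s4)→read(s4,b3) ✓  (t2,b4,s2)→read(s2,b4) ✓  (t2,b4,s3)→read(s3,b4) ✓  (t3,b2,s2)→read(s2,b2) ✓  (t4,b1,s1)→read(s1,b1) ✓  (t4,b2,s1)→read(s1,b2) ✓
Counterexample: (t1,b4,s4) — read(s4,b4) does not hold.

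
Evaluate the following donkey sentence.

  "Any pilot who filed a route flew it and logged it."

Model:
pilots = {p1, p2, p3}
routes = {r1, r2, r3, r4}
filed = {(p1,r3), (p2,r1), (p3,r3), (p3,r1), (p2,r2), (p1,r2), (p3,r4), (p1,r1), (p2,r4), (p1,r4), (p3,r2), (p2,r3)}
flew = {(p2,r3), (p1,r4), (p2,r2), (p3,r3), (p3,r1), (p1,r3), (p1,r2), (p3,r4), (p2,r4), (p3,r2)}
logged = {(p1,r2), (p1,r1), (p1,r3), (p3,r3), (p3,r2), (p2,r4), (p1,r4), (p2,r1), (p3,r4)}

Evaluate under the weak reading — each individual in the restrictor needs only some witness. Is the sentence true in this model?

True

"it" takes "a route" as antecedent — a donkey pronoun bound across the clause boundary.
Weak reading: every pilot p with some filed-route has at least one filed-route r such that flew(p,r) ∧ logged(p,r).
Per pilot: p1:✓  p2:✓  p3:✓
Every pilot in the restrictor has a witness.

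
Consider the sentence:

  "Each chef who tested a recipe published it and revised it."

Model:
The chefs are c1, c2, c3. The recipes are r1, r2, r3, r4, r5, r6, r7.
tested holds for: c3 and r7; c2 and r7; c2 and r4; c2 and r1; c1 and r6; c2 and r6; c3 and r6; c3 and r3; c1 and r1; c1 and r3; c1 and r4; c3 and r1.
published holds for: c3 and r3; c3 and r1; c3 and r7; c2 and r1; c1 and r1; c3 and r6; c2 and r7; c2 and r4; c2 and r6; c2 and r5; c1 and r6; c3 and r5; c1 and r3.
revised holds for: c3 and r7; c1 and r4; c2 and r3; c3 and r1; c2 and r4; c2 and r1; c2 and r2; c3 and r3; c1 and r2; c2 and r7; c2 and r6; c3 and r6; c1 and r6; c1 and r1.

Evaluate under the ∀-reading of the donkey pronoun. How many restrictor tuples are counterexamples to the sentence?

"it" takes "a recipe" as antecedent — a donkey pronoun bound across the clause boundary.
Strong reading: for every (c,r) with tested(c,r), published(c,r) ∧ revised(c,r).
Restrictor pairs: (c1,r1) ✓  (c1,r3) ✗  (c1,r4) ✗  (c1,r6) ✓  (c2,r1) ✓  (c2,r4) ✓  (c2,r6) ✓  (c2,r7) ✓  (c3,r1) ✓  (c3,r3) ✓  (c3,r6) ✓  (c3,r7) ✓
Counterexamples (restrictor pairs failing the scope): 2.

2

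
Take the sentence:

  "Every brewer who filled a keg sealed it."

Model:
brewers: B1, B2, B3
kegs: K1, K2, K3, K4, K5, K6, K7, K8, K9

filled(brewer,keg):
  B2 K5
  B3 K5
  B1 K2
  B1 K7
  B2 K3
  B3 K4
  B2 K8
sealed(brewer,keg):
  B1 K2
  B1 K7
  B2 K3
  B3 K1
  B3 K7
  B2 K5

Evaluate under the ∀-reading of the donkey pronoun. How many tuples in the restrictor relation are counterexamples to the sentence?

"it" takes "a keg" as antecedent — a donkey pronoun bound across the clause boundary.
Strong reading: for every (b,k) with filled(b,k), sealed(b,k).
Restrictor pairs: (B1,K2) ✓  (B1,K7) ✓  (B2,K3) ✓  (B2,K5) ✓  (B2,K8) ✗  (B3,K4) ✗  (B3,K5) ✗
Counterexamples (restrictor pairs failing the scope): 3.

3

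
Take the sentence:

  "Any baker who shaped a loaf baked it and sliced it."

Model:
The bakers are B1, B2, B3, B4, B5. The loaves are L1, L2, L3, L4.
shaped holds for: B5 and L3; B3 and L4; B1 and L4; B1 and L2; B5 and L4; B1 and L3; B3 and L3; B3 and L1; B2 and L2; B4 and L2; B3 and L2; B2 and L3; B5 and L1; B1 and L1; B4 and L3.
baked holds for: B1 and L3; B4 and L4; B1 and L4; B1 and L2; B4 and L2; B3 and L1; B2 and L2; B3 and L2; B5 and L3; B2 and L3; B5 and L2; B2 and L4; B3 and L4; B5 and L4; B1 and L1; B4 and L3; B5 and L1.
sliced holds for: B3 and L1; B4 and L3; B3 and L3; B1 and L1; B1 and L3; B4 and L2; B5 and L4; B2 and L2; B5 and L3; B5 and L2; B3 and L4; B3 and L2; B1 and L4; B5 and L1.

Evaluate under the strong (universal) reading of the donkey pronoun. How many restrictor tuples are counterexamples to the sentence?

3

"it" takes "a loaf" as antecedent — a donkey pronoun bound across the clause boundary.
Strong reading: for every (b,l) with shaped(b,l), baked(b,l) ∧ sliced(b,l).
Restrictor pairs: (B1,L1) ✓  (B1,L2) ✗  (B1,L3) ✓  (B1,L4) ✓  (B2,L2) ✓  (B2,L3) ✗  (B3,L1) ✓  (B3,L2) ✓  (B3,L3) ✗  (B3,L4) ✓  (B4,L2) ✓  (B4,L3) ✓  (B5,L1) ✓  (B5,L3) ✓  (B5,L4) ✓
Counterexamples (restrictor pairs failing the scope): 3.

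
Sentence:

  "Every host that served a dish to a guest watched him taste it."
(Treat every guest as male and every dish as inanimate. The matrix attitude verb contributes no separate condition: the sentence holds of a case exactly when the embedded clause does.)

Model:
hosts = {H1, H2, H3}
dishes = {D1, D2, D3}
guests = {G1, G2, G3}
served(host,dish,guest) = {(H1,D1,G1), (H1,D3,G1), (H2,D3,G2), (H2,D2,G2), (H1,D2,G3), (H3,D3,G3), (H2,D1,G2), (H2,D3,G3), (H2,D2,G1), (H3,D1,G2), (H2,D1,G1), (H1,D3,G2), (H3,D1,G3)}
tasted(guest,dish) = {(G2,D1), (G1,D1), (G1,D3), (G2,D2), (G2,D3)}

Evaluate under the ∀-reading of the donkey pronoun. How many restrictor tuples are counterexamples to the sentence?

5

"him" takes "a guest" as antecedent and "it" takes "a dish"; both are donkey pronouns co-varying with the restrictor.
Strong reading: for every (h,d,g) with served(h,d,g), tasted(g,d).
Restrictor triples: (H1,D1,G1)→tasted(G1,D1) ✓  (H1,D2,G3)→tasted(G3,D2) ✗  (H1,D3,G1)→tasted(G1,D3) ✓  (H1,D3,G2)→tasted(G2,D3) ✓  (H2,D1,G1)→tasted(G1,D1) ✓  (H2,D1,G2)→tasted(G2,D1) ✓  (H2,D2,G1)→tasted(G1,D2) ✗  (H2,D2,G2)→tasted(G2,D2) ✓  (H2,D3,G2)→tasted(G2,D3) ✓  (H2,D3,G3)→tasted(G3,D3) ✗  (H3,D1,G2)→tasted(G2,D1) ✓  (H3,D1,G3)→tasted(G3,D1) ✗  (H3,D3,G3)→tasted(G3,D3) ✗
Counterexamples (restrictor triples failing the scope): 5.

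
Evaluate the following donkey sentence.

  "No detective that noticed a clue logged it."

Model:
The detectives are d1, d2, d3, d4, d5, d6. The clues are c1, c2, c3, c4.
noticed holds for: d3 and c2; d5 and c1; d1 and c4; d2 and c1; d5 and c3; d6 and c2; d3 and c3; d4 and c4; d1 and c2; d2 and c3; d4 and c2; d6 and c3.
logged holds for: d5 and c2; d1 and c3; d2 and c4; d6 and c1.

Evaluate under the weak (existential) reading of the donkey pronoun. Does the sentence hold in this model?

True

"it" takes "a clue" as antecedent — a donkey pronoun bound across the clause boundary.
Truth condition: for no (d,c) with noticed(d,c) does logged(d,c) hold.
Restrictor pairs — does the scope hold? (d1,c2):fails  (d1,c4):fails  (d2,c1):fails  (d2,c3):fails  (d3,c2):fails  (d3,c3):fails  (d4,c2):fails  (d4,c4):fails  (d5,c1):fails  (d5,c3):fails  (d6,c2):fails  (d6,c3):fails
Scope holds for no restrictor pair, so the sentence is true.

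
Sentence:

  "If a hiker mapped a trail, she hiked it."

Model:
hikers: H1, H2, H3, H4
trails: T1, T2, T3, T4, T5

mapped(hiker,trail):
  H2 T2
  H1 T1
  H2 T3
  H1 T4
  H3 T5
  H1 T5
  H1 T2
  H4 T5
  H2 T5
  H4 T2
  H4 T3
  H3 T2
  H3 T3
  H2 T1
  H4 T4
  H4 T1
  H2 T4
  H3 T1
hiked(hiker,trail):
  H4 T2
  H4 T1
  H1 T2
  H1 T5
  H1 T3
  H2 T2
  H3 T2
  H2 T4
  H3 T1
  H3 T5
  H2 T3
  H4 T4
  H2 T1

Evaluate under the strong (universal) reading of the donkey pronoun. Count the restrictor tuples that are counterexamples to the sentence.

"it" takes "a trail" as antecedent — a donkey pronoun bound across the clause boundary.
Strong reading: for every (h,t) with mapped(h,t), hiked(h,t).
Restrictor pairs: (H1,T1) ✗  (H1,T2) ✓  (H1,T4) ✗  (H1,T5) ✓  (H2,T1) ✓  (H2,T2) ✓  (H2,T3) ✓  (H2,T4) ✓  (H2,T5) ✗  (H3,T1) ✓  (H3,T2) ✓  (H3,T3) ✗  (H3,T5) ✓  (H4,T1) ✓  (H4,T2) ✓  (H4,T3) ✗  (H4,T4) ✓  (H4,T5) ✗
Counterexamples (restrictor pairs failing the scope): 6.

6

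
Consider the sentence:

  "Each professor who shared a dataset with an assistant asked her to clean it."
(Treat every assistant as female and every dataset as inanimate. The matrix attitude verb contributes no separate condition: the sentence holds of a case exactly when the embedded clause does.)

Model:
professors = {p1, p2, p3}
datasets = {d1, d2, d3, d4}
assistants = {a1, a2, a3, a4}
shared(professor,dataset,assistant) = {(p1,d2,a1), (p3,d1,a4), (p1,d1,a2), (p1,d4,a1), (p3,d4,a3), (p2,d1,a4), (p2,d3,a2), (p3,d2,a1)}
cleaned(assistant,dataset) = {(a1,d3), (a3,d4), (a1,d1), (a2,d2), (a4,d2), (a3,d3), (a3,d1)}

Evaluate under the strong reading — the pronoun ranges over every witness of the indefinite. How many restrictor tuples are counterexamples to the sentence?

7

"her" takes "an assistant" as antecedent and "it" takes "a dataset"; both are donkey pronouns co-varying with the restrictor.
Strong reading: for every (p,d,a) with shared(p,d,a), cleaned(a,d).
Restrictor triples: (p1,d1,a2)→cleaned(a2,d1) ✗  (p1,d2,a1)→cleaned(a1,d2) ✗  (p1,d4,a1)→cleaned(a1,d4) ✗  (p2,d1,a4)→cleaned(a4,d1) ✗  (p2,d3,a2)→cleaned(a2,d3) ✗  (p3,d1,a4)→cleaned(a4,d1) ✗  (p3,d2,a1)→cleaned(a1,d2) ✗  (p3,d4,a3)→cleaned(a3,d4) ✓
Counterexamples (restrictor triples failing the scope): 7.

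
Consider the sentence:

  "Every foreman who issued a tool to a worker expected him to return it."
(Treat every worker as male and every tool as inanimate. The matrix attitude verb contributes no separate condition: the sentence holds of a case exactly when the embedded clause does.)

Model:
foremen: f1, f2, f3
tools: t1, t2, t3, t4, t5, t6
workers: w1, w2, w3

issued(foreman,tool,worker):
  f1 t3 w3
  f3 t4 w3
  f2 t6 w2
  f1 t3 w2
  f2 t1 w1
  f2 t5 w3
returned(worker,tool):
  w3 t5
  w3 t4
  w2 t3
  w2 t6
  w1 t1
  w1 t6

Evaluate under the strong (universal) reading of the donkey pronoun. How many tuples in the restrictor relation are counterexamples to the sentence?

"him" takes "a worker" as antecedent and "it" takes "a tool"; both are donkey pronouns co-varying with the restrictor.
Strong reading: for every (f,t,w) with issued(f,t,w), returned(w,t).
Restrictor triples: (f1,t3,w2)→returned(w2,t3) ✓  (f1,t3,w3)→returned(w3,t3) ✗  (f2,t1,w1)→returned(w1,t1) ✓  (f2,t5,w3)→returned(w3,t5) ✓  (f2,t6,w2)→returned(w2,t6) ✓  (f3,t4,w3)→returned(w3,t4) ✓
Counterexamples (restrictor triples failing the scope): 1.

1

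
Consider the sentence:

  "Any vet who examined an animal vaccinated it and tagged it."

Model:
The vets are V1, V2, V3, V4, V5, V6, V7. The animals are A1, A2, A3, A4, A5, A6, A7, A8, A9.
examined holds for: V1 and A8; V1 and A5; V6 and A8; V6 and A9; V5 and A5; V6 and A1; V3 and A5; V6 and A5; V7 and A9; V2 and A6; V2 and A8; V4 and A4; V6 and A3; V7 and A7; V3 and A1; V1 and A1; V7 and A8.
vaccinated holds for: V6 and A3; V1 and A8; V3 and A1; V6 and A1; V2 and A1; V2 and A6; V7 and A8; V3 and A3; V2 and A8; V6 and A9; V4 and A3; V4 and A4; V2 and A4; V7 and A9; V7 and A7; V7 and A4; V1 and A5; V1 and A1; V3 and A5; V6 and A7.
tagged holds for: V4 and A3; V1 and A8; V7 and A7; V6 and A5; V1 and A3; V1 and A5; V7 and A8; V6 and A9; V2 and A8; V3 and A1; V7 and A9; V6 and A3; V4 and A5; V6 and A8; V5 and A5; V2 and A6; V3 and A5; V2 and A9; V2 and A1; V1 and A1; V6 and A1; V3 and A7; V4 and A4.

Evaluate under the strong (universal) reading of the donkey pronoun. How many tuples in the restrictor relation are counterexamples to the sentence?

3

"it" takes "an animal" as antecedent — a donkey pronoun bound across the clause boundary.
Strong reading: for every (v,a) with examined(v,a), vaccinated(v,a) ∧ tagged(v,a).
Restrictor pairs: (V1,A1) ✓  (V1,A5) ✓  (V1,A8) ✓  (V2,A6) ✓  (V2,A8) ✓  (V3,A1) ✓  (V3,A5) ✓  (V4,A4) ✓  (V5,A5) ✗  (V6,A1) ✓  (V6,A3) ✓  (V6,A5) ✗  (V6,A8) ✗  (V6,A9) ✓  (V7,A7) ✓  (V7,A8) ✓  (V7,A9) ✓
Counterexamples (restrictor pairs failing the scope): 3.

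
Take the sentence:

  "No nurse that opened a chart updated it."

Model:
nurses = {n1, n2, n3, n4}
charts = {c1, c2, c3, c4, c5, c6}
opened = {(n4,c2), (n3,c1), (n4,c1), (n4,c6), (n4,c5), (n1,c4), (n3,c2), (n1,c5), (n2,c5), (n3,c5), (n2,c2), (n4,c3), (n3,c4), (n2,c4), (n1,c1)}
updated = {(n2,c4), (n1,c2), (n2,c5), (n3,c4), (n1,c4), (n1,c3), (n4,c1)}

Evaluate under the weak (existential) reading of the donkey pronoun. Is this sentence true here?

False

"it" takes "a chart" as antecedent — a donkey pronoun bound across the clause boundary.
Truth condition: for no (n,c) with opened(n,c) does updated(n,c) hold.
Restrictor pairs — does the scope hold? (n1,c1):fails  (n1,c4):holds  (n1,c5):fails  (n2,c2):fails  (n2,c4):holds  (n2,c5):holds  (n3,c1):fails  (n3,c2):fails  (n3,c4):holds  (n3,c5):fails  (n4,c1):holds  (n4,c2):fails  (n4,c3):fails  (n4,c5):fails  (n4,c6):fails
Scope holds for 5 pair(s), so the sentence is false.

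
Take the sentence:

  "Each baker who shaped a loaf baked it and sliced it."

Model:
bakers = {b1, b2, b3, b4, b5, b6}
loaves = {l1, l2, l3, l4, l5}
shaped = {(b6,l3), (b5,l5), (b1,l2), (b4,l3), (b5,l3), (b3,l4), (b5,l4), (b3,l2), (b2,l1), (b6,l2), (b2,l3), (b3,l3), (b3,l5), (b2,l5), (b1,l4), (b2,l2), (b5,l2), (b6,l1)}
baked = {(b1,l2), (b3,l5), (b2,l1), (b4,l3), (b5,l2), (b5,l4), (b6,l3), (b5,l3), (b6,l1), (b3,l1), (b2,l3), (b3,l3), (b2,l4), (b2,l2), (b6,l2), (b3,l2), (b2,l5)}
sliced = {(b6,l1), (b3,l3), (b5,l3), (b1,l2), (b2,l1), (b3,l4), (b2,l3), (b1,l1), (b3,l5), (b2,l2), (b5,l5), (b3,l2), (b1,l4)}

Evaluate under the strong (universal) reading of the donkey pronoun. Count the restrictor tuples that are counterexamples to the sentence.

9

"it" takes "a loaf" as antecedent — a donkey pronoun bound across the clause boundary.
Strong reading: for every (b,l) with shaped(b,l), baked(b,l) ∧ sliced(b,l).
Restrictor pairs: (b1,l2) ✓  (b1,l4) ✗  (b2,l1) ✓  (b2,l2) ✓  (b2,l3) ✓  (b2,l5) ✗  (b3,l2) ✓  (b3,l3) ✓  (b3,l4) ✗  (b3,l5) ✓  (b4,l3) ✗  (b5,l2) ✗  (b5,l3) ✓  (b5,l4) ✗  (b5,l5) ✗  (b6,l1) ✓  (b6,l2) ✗  (b6,l3) ✗
Counterexamples (restrictor pairs failing the scope): 9.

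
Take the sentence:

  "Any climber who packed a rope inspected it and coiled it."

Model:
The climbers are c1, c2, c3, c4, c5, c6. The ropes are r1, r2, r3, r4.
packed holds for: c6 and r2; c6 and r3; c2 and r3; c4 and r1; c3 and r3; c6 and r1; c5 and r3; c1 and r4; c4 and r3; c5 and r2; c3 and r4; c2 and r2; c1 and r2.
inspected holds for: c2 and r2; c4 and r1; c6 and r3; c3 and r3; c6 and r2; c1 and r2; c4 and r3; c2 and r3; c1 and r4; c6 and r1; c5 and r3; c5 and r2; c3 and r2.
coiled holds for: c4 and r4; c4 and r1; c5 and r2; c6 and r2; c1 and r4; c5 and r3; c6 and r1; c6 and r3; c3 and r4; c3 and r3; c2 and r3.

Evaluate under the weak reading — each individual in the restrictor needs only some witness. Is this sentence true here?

"it" takes "a rope" as antecedent — a donkey pronoun bound across the clause boundary.
Weak reading: every climber c with some packed-rope has at least one packed-rope r such that inspected(c,r) ∧ coiled(c,r).
Per climber: c1:✓  c2:✓  c3:✓  c4:✓  c5:✓  c6:✓
Every climber in the restrictor has a witness.

True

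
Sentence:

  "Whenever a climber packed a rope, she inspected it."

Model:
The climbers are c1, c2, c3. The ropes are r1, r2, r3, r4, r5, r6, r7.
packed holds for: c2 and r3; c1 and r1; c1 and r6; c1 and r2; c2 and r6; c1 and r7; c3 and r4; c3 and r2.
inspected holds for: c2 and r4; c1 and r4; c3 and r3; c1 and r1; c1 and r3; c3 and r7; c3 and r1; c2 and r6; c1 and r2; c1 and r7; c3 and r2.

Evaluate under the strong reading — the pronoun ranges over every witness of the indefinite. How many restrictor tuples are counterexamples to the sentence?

"it" takes "a rope" as antecedent — a donkey pronoun bound across the clause boundary.
Strong reading: for every (c,r) with packed(c,r), inspected(c,r).
Restrictor pairs: (c1,r1) ✓  (c1,r2) ✓  (c1,r6) ✗  (c1,r7) ✓  (c2,r3) ✗  (c2,r6) ✓  (c3,r2) ✓  (c3,r4) ✗
Counterexamples (restrictor pairs failing the scope): 3.

3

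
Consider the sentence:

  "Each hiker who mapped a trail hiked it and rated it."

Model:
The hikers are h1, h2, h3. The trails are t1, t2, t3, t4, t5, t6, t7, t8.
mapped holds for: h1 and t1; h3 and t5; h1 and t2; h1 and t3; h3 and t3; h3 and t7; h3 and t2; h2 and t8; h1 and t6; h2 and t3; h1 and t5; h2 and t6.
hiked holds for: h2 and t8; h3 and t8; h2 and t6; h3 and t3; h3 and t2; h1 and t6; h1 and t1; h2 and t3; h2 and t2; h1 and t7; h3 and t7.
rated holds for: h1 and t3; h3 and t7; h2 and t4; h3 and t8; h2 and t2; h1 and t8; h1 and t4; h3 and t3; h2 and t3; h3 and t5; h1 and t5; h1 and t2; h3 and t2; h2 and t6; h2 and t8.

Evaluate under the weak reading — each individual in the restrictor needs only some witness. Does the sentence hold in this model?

"it" takes "a trail" as antecedent — a donkey pronoun bound across the clause boundary.
Weak reading: every hiker h with some mapped-trail has at least one mapped-trail t such that hiked(h,t) ∧ rated(h,t).
Per hiker: h1:✗  h2:✓  h3:✓
h1 has no witness among its mapped-trails.

False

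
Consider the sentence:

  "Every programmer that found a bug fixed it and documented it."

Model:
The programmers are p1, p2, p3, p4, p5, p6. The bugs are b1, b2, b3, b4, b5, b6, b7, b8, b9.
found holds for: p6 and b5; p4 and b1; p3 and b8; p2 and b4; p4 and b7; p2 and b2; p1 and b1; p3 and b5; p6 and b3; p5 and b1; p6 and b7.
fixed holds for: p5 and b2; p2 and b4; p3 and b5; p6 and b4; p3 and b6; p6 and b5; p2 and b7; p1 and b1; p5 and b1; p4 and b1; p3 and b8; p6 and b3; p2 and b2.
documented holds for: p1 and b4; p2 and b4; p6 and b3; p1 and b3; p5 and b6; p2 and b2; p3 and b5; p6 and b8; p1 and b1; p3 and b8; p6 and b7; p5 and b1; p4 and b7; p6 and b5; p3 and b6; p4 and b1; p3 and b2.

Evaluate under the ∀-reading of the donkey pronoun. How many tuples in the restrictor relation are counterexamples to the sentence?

2

"it" takes "a bug" as antecedent — a donkey pronoun bound across the clause boundary.
Strong reading: for every (p,b) with found(p,b), fixed(p,b) ∧ documented(p,b).
Restrictor pairs: (p1,b1) ✓  (p2,b2) ✓  (p2,b4) ✓  (p3,b5) ✓  (p3,b8) ✓  (p4,b1) ✓  (p4,b7) ✗  (p5,b1) ✓  (p6,b3) ✓  (p6,b5) ✓  (p6,b7) ✗
Counterexamples (restrictor pairs failing the scope): 2.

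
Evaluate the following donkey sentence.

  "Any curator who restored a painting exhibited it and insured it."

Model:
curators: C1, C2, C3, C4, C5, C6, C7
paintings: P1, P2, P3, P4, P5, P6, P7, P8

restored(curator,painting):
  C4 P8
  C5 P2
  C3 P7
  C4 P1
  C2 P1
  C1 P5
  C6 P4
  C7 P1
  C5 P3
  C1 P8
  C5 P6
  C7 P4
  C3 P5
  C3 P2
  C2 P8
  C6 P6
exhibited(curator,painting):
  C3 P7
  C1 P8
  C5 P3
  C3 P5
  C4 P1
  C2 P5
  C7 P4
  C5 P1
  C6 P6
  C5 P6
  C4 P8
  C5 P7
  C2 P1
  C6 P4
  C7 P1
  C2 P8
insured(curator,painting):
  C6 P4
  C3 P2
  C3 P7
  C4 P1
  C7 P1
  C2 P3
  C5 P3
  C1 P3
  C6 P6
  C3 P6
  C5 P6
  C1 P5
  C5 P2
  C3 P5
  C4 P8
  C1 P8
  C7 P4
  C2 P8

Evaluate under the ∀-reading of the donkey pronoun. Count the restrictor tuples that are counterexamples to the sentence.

"it" takes "a painting" as antecedent — a donkey pronoun bound across the clause boundary.
Strong reading: for every (c,p) with restored(c,p), exhibited(c,p) ∧ insured(c,p).
Restrictor pairs: (C1,P5) ✗  (C1,P8) ✓  (C2,P1) ✗  (C2,P8) ✓  (C3,P2) ✗  (C3,P5) ✓  (C3,P7) ✓  (C4,P1) ✓  (C4,P8) ✓  (C5,P2) ✗  (C5,P3) ✓  (C5,P6) ✓  (C6,P4) ✓  (C6,P6) ✓  (C7,P1) ✓  (C7,P4) ✓
Counterexamples (restrictor pairs failing the scope): 4.

4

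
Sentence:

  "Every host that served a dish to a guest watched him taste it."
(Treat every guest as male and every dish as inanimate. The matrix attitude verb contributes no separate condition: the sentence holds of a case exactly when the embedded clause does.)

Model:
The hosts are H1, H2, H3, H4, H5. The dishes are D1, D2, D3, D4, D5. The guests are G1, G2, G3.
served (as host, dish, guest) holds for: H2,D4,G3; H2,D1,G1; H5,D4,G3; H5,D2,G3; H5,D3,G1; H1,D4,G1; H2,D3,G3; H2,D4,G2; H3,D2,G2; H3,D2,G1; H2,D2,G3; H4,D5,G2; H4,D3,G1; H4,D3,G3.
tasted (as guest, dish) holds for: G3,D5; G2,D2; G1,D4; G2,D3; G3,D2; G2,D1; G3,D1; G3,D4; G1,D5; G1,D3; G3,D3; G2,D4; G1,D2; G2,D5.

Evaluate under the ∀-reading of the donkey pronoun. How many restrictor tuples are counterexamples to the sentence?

1

"him" takes "a guest" as antecedent and "it" takes "a dish"; both are donkey pronouns co-varying with the restrictor.
Strong reading: for every (h,d,g) with served(h,d,g), tasted(g,d).
Restrictor triples: (H1,D4,G1)→tasted(G1,D4) ✓  (H2,D1,G1)→tasted(G1,D1) ✗  (H2,D2,G3)→tasted(G3,D2) ✓  (H2,D3,G3)→tasted(G3,D3) ✓  (H2,D4,G2)→tasted(G2,D4) ✓  (H2,D4,G3)→tasted(G3,D4) ✓  (H3,D2,G1)→tasted(G1,D2) ✓  (H3,D2,G2)→tasted(G2,D2) ✓  (H4,D3,G1)→tasted(G1,D3) ✓  (H4,D3,G3)→tasted(G3,D3) ✓  (H4,D5,G2)→tasted(G2,D5) ✓  (H5,D2,G3)→tasted(G3,D2) ✓  (H5,D3,G1)→tasted(G1,D3) ✓  (H5,D4,G3)→tasted(G3,D4) ✓
Counterexamples (restrictor triples failing the scope): 1.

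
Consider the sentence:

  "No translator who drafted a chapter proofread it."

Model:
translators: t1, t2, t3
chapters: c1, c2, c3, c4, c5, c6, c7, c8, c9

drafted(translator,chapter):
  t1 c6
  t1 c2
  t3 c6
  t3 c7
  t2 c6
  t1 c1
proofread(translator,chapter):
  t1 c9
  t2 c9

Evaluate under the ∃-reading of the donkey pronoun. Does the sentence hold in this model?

"it" takes "a chapter" as antecedent — a donkey pronoun bound across the clause boundary.
Truth condition: for no (t,c) with drafted(t,c) does proofread(t,c) hold.
Restrictor pairs — does the scope hold? (t1,c1):fails  (t1,c2):fails  (t1,c6):fails  (t2,c6):fails  (t3,c6):fails  (t3,c7):fails
Scope holds for no restrictor pair, so the sentence is true.

True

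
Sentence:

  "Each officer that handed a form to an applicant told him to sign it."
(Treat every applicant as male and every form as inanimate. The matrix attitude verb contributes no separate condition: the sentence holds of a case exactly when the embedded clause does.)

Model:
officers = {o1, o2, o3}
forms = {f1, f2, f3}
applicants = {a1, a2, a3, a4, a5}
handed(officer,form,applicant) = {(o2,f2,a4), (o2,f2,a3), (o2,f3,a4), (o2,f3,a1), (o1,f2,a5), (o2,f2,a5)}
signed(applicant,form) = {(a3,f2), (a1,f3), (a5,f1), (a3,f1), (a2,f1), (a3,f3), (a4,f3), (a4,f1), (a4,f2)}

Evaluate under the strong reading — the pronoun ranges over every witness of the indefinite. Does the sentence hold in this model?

"him" takes "an applicant" as antecedent and "it" takes "a form"; both are donkey pronouns co-varying with the restrictor.
Strong reading: for every (o,f,a) with handed(o,f,a), signed(a,f).
Restrictor triples: (o1,f2,a5)→signed(a5,f2) ✗  (o2,f2,a3)→signed(a3,f2) ✓  (o2,f2,a4)→signed(a4,f2) ✓  (o2,f2,a5)→signed(a5,f2) ✗  (o2,f3,a1)→signed(a1,f3) ✓  (o2,f3,a4)→signed(a4,f3) ✓
Counterexample: (o1,f2,a5) — signed(a5,f2) does not hold.

False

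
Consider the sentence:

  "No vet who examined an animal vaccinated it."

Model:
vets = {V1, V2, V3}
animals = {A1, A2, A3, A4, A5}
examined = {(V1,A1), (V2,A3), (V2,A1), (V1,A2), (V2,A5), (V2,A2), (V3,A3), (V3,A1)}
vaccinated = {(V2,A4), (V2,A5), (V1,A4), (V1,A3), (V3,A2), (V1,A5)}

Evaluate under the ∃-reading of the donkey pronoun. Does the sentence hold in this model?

False

"it" takes "an animal" as antecedent — a donkey pronoun bound across the clause boundary.
Truth condition: for no (v,a) with examined(v,a) does vaccinated(v,a) hold.
Restrictor pairs — does the scope hold? (V1,A1):fails  (V1,A2):fails  (V2,A1):fails  (V2,A2):fails  (V2,A3):fails  (V2,A5):holds  (V3,A1):fails  (V3,A3):fails
Scope holds for 1 pair(s), so the sentence is false.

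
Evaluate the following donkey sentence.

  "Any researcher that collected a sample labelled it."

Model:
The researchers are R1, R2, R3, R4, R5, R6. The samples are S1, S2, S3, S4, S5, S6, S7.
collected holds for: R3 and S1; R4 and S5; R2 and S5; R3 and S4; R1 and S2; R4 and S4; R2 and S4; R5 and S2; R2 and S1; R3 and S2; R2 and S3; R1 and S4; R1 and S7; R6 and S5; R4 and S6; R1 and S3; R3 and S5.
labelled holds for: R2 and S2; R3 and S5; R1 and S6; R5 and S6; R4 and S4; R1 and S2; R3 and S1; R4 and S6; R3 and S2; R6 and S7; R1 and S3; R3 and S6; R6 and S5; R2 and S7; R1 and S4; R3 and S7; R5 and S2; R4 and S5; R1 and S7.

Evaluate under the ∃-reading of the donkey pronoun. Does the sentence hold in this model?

False

"it" takes "a sample" as antecedent — a donkey pronoun bound across the clause boundary.
Weak reading: every researcher r with some collected-sample has at least one collected-sample s such that labelled(r,s).
Per researcher: R1:✓  R2:✗  R3:✓  R4:✓  R5:✓  R6:✓
R2 has no witness among its collected-samples.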